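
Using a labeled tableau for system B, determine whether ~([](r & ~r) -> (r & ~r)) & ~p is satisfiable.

No, unsatisfiable

1. ~([](r & ~r) -> (r & ~r)) & ~p, u
2. ~([](r & ~r) -> (r & ~r)), u
3. ~p, u
4. [](r & ~r), u
5. ~(r & ~r), u
6. r & ~r, u
7. r, u
8. ~r, u
Accessibility: uRu
Branch closes: r and ~r both at u.
All branches of the tableau close; one closing branch shown above.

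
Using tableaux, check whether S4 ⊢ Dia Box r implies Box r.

Tableau for the negation not (Dia Box r implies Box r):
1. not (Dia Box r implies Box r), u
2. Dia Box r, u
3. not Box r, u
4. Box r, v
5. r, v
6. not r, w
Accessibility: uRu, uRv, uRw, vRv, wRw
The negation has an open branch (countermodel exists).

Invalid (countermodel exists)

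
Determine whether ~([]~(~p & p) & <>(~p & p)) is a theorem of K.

Yes, valid

Tableau for the negation []~(~p & p) & <>(~p & p):
1. []~(~p & p) & <>(~p & p), 0
2. []~(~p & p), 0
3. <>(~p & p), 0
4. ~p & p, 1
5. ~p, 1
6. p, 1
Accessibility: 0R1
Branch closes: p and ~p both at 1.
All branches of the negation close; one closing branch shown above.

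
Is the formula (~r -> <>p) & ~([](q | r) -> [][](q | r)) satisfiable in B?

Satisfiable

1. (~r -> <>p) & ~([](q | r) -> [][](q | r)), u
2. ~r -> <>p, u   [&-rule on 1]
3. ~([](q | r) -> [][](q | r)), u   [&-rule on 1]
4. [](q | r), u   [~->-rule on 3]
5. ~[][](q | r), u   [~->-rule on 3]
6. q | r, u   [[]-rule on 4 via uRu]
7. <>p, u   [->-rule on 2 (branches; this branch)]
8. r, u   [|-rule on 6 (branches; this branch)]
9. ~[](q | r), v   [~[]-rule on 5: fresh world v, uRv]
10. q | r, v   [[]-rule on 4 via uRv]
11. r, v   [|-rule on 10 (branches; this branch)]
12. p, w   [<>-rule on 7: fresh world w, uRw]
13. q | r, w   [[]-rule on 4 via uRw]
14. r, w   [|-rule on 13 (branches; this branch)]
15. ~(q | r), x   [~[]-rule on 9: fresh world x, vRx]
16. ~q, x   [~|-rule on 15]
17. ~r, x   [~|-rule on 15]
Accessibility: uRu, uRv, uRw, vRu, vRv, vRx, wRu, wRw, xRv, xRx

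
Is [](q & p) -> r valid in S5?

Tableau for the negation ~([](q & p) -> r):
1. ~([](q & p) -> r), u
2. [](q & p), u
3. ~r, u
4. q & p, u
5. q, u
6. p, u
Accessibility: uRu
The negation has an open branch (countermodel exists).

Not valid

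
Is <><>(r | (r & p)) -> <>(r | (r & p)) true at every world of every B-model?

Invalid (countermodel exists)

Tableau for the negation ~(<><>(r | (r & p)) -> <>(r | (r & p))):
1. ~(<><>(r | (r & p)) -> <>(r | (r & p))), u
2. <><>(r | (r & p)), u
3. ~<>(r | (r & p)), u
4. ~(r | (r & p)), u
5. ~r, u
6. ~(r & p), u
7. ~p, u
8. <>(r | (r & p)), v
9. ~(r | (r & p)), v
10. ~r, v
11. ~(r & p), v
12. ~p, v
13. r | (r & p), w
14. r & p, w
15. r, w
16. p, w
Accessibility: uRu, uRv, vRu, vRv, vRw, wRv, wRw
The negation has an open branch (countermodel exists).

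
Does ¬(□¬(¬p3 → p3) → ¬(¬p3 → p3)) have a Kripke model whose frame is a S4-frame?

1. ¬(□¬(¬p3 → p3) → ¬(¬p3 → p3)), w0
2. □¬(¬p3 → p3), w0
3. ¬p3 → p3, w0
4. ¬(¬p3 → p3), w0
5. ¬p3, w0
6. p3, w0
Accessibility: w0Rw0
Branch closes: p3 and ¬p3 both at w0.
(One branch shown.) All branches close.

No, unsatisfiable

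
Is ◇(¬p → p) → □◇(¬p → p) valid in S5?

Tableau for the negation ¬(◇(¬p → p) → □◇(¬p → p)):
1. ¬(◇(¬p → p) → □◇(¬p → p)), u
2. ◇(¬p → p), u
3. ¬□◇(¬p → p), u
4. ¬p → p, v
5. p, v
6. ¬◇(¬p → p), w
7. ¬(¬p → p), u
8. ¬p, u
9. ¬(¬p → p), v
10. ¬p, v
Accessibility: uRu, uRv, uRw, vRu, vRv, vRw, wRu, wRv, wRw
Branch closes: p and ¬p both at v.
Every branch of the negation's tableau closes; the branch above is one of them.

Yes, valid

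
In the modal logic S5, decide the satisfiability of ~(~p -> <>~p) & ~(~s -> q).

1. ~(~p -> <>~p) & ~(~s -> q), 0
2. ~(~p -> <>~p), 0
3. ~(~s -> q), 0
4. ~p, 0
5. ~<>~p, 0
6. ~s, 0
7. ~q, 0
8. p, 0
Accessibility: 0R0
Branch closes: p and ~p both at 0.
All branches of the tableau close; one closing branch shown above.

No, unsatisfiable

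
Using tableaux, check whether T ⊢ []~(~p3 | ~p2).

Invalid (countermodel exists)

Tableau for the negation ~[]~(~p3 | ~p2):
1. ~[]~(~p3 | ~p2), u
2. ~p3 | ~p2, v
3. ~p2, v
Accessibility: uRu, uRv, vRv
The negation has an open branch (countermodel exists).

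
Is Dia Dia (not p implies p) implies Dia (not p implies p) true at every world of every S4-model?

Valid

Tableau for the negation not (Dia Dia (not p implies p) implies Dia (not p implies p)):
1. not (Dia Dia (not p implies p) implies Dia (not p implies p)), u
2. Dia Dia (not p implies p), u   [neg-implies-rule on 1]
3. not Dia (not p implies p), u   [neg-implies-rule on 1]
4. not (not p implies p), u   [neg-Dia-rule on 3 via uRu]
5. not p, u   [neg-implies-rule on 4]
6. Dia (not p implies p), v   [Dia-rule on 2: fresh world v, uRv]
7. not (not p implies p), v   [neg-Dia-rule on 3 via uRv]
8. not p, v   [neg-implies-rule on 7]
9. not p implies p, w   [Dia-rule on 6: fresh world w, vRw]
10. not (not p implies p), w   [neg-Dia-rule on 3 via uRw]
11. not p, w   [neg-implies-rule on 10]
12. p, w   [implies-rule on 9 (branches; this branch)]
Accessibility: uRu, uRv, uRw, vRv, vRw, wRw
Branch closes: p and not p both at w.
Every branch of the negation's tableau closes; the branch above is one of them.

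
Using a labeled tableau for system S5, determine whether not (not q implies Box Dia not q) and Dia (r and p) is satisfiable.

1. not (not q implies Box Dia not q) and Dia (r and p), 0
2. not (not q implies Box Dia not q), 0   [and-rule on 1]
3. Dia (r and p), 0   [and-rule on 1]
4. not q, 0   [neg-implies-rule on 2]
5. not Box Dia not q, 0   [neg-implies-rule on 2]
6. r and p, 1   [Dia-rule on 3: fresh world 1, 0R1]
7. r, 1   [and-rule on 6]
8. p, 1   [and-rule on 6]
9. not Dia not q, 2   [neg-Box-rule on 5: fresh world 2, 0R2]
10. q, 0   [neg-Dia-rule on 9 via 2R0]
Accessibility: 0R0, 0R1, 0R2, 1R0, 1R1, 1R2, 2R0, 2R1, 2R2
Branch closes: q and not q both at 0.
Every branch closes; the branch above is one of them.

No, unsatisfiable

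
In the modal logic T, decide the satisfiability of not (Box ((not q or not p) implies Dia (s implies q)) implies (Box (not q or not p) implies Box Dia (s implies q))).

1. not (Box ((not q or not p) implies Dia (s implies q)) implies (Box (not q or not p) implies Box Dia (s implies q))), u
2. Box ((not q or not p) implies Dia (s implies q)), u   [neg-implies-rule on 1]
3. not (Box (not q or not p) implies Box Dia (s implies q)), u   [neg-implies-rule on 1]
4. Box (not q or not p), u   [neg-implies-rule on 3]
5. not Box Dia (s implies q), u   [neg-implies-rule on 3]
6. (not q or not p) implies Dia (s implies q), u   [Box-rule on 2 via uRu]
7. not q or not p, u   [Box-rule on 4 via uRu]
8. Dia (s implies q), u   [implies-rule on 6 (branches; this branch)]
9. not p, u   [or-rule on 7 (branches; this branch)]
10. not Dia (s implies q), v   [neg-Box-rule on 5: fresh world v, uRv]
11. (not q or not p) implies Dia (s implies q), v   [Box-rule on 2 via uRv]
12. not q or not p, v   [Box-rule on 4 via uRv]
13. not (s implies q), v   [neg-Dia-rule on 10 via vRv]
14. s, v   [neg-implies-rule on 13]
15. not q, v   [neg-implies-rule on 13]
16. Dia (s implies q), v   [implies-rule on 11 (branches; this branch)]
17. not p, v   [or-rule on 12 (branches; this branch)]
18. s implies q, w   [Dia-rule on 8: fresh world w, uRw]
19. (not q or not p) implies Dia (s implies q), w   [Box-rule on 2 via uRw]
20. not q or not p, w   [Box-rule on 4 via uRw]
21. q, w   [implies-rule on 18 (branches; this branch)]
22. Dia (s implies q), w   [implies-rule on 19 (branches; this branch)]
23. not p, w   [or-rule on 20 (branches; this branch)]
24. s implies q, x   [Dia-rule on 16: fresh world x, vRx]
25. not (s implies q), x   [neg-Dia-rule on 10 via vRx]
26. s, x   [neg-implies-rule on 25]
27. not q, x   [neg-implies-rule on 25]
28. q, x   [implies-rule on 24 (branches; this branch)]
Accessibility: uRu, uRv, uRw, vRv, vRx, wRw, xRx
Branch closes: q and not q both at x.
Every branch closes; the branch above is one of them.

No, unsatisfiable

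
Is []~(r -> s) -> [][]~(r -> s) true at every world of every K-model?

Invalid (countermodel exists)

Tableau for the negation ~([]~(r -> s) -> [][]~(r -> s)):
1. ~([]~(r -> s) -> [][]~(r -> s)), w0
2. []~(r -> s), w0
3. ~[][]~(r -> s), w0
4. ~[]~(r -> s), w1
5. ~(r -> s), w1
6. r, w1
7. ~s, w1
8. r -> s, w2
9. s, w2
Accessibility: w0Rw1, w1Rw2
The negation has an open branch (countermodel exists).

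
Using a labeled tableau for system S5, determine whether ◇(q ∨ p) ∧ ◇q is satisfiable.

Yes, satisfiable

1. ◇(q ∨ p) ∧ ◇q, 0
2. ◇(q ∨ p), 0
3. ◇q, 0
4. q ∨ p, 1
5. p, 1
6. q, 2
Accessibility: 0R0, 0R1, 0R2, 1R0, 1R1, 1R2, 2R0, 2R1, 2R2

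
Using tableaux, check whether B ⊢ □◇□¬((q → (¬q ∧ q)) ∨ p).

Invalid (countermodel exists)

Tableau for the negation ¬□◇□¬((q → (¬q ∧ q)) ∨ p):
1. ¬□◇□¬((q → (¬q ∧ q)) ∨ p), w0
2. ¬◇□¬((q → (¬q ∧ q)) ∨ p), w1
3. ¬□¬((q → (¬q ∧ q)) ∨ p), w0
4. ¬□¬((q → (¬q ∧ q)) ∨ p), w1
5. (q → (¬q ∧ q)) ∨ p, w2
6. p, w2
7. (q → (¬q ∧ q)) ∨ p, w3
8. ¬□¬((q → (¬q ∧ q)) ∨ p), w3
9. p, w3
10. (q → (¬q ∧ q)) ∨ p, w4
11. p, w4
Accessibility: w0Rw0, w0Rw1, w0Rw2, w1Rw0, w1Rw1, w1Rw3, w2Rw0, w2Rw2, w3Rw1, w3Rw3, w3Rw4, w4Rw3, w4Rw4
The negation has an open branch (countermodel exists).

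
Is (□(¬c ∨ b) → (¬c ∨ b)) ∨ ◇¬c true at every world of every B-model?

Yes, valid

Tableau for the negation ¬((□(¬c ∨ b) → (¬c ∨ b)) ∨ ◇¬c):
1. ¬((□(¬c ∨ b) → (¬c ∨ b)) ∨ ◇¬c), u
2. ¬(□(¬c ∨ b) → (¬c ∨ b)), u
3. ¬◇¬c, u
4. □(¬c ∨ b), u
5. ¬(¬c ∨ b), u
6. c, u
7. ¬b, u
8. ¬c ∨ b, u
9. b, u
Accessibility: uRu
Branch closes: b and ¬b both at u.
Every branch of the negation's tableau closes; the branch above is one of them.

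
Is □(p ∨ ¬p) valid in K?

Valid in K

Tableau for the negation ¬□(p ∨ ¬p):
1. ¬□(p ∨ ¬p), w0
2. ¬(p ∨ ¬p), w1
3. ¬p, w1
4. p, w1
Accessibility: w0Rw1
Branch closes: p and ¬p both at w1.
Every branch of the negation's tableau closes; the branch above is one of them.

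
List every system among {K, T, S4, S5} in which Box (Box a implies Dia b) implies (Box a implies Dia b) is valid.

K-tableau for the negation not (Box (Box a implies Dia b) implies (Box a implies Dia b)):
1. not (Box (Box a implies Dia b) implies (Box a implies Dia b)), u
2. Box (Box a implies Dia b), u
3. not (Box a implies Dia b), u
4. Box a, u
5. not Dia b, u
Complete open branch: countermodel on a K-frame, so not valid in K.
T-tableau for the negation not (Box (Box a implies Dia b) implies (Box a implies Dia b)):
1. not (Box (Box a implies Dia b) implies (Box a implies Dia b)), u
2. Box (Box a implies Dia b), u
3. not (Box a implies Dia b), u
4. Box a, u
5. not Dia b, u
6. Box a implies Dia b, u
7. a, u
8. not b, u
9. Dia b, u
10. b, v
11. Box a implies Dia b, v
12. a, v
13. not b, v
Accessibility: uRu, uRv, vRv
Branch closes: b and not b both at v.
Every branch closes (one shown): valid in T, hence also in S4, S5 (every theorem of T is a theorem of S4 and S5).

T, S4, S5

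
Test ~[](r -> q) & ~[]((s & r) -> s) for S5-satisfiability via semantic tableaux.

No, unsatisfiable

1. ~[](r -> q) & ~[]((s & r) -> s), w0
2. ~[](r -> q), w0
3. ~[]((s & r) -> s), w0
4. ~(r -> q), w1
5. r, w1
6. ~q, w1
7. ~((s & r) -> s), w2
8. s & r, w2
9. ~s, w2
10. s, w2
11. r, w2
Accessibility: w0Rw0, w0Rw1, w0Rw2, w1Rw0, w1Rw1, w1Rw2, w2Rw0, w2Rw1, w2Rw2
Branch closes: s and ~s both at w2.
(One branch shown.) All branches close.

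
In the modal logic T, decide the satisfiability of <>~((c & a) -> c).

1. <>~((c & a) -> c), u
2. ~((c & a) -> c), v
3. c & a, v
4. ~c, v
5. c, v
6. a, v
Accessibility: uRu, uRv, vRv
Branch closes: c and ~c both at v.
All branches of the tableau close; one closing branch shown above.

Unsatisfiable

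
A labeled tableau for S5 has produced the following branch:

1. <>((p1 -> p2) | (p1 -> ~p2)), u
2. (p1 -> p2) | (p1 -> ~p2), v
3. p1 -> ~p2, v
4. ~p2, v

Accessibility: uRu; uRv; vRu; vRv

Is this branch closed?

Open

No world carries both an atom and its negation.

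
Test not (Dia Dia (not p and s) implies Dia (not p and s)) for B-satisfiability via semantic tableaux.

1. not (Dia Dia (not p and s) implies Dia (not p and s)), u
2. Dia Dia (not p and s), u
3. not Dia (not p and s), u
4. not (not p and s), u
5. not s, u
6. Dia (not p and s), v
7. not (not p and s), v
8. not s, v
9. not p and s, w
10. not p, w
11. s, w
Accessibility: uRu, uRv, vRu, vRv, vRw, wRv, wRw

Satisfiable (open branch found)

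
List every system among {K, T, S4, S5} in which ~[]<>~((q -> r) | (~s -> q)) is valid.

T, S4, S5

K-tableau for the negation []<>~((q -> r) | (~s -> q)):
1. []<>~((q -> r) | (~s -> q)), u
Complete open branch: countermodel on a K-frame, so not valid in K.
T-tableau for the negation []<>~((q -> r) | (~s -> q)):
1. []<>~((q -> r) | (~s -> q)), u
2. <>~((q -> r) | (~s -> q)), u
3. ~((q -> r) | (~s -> q)), v
4. ~(q -> r), v
5. ~(~s -> q), v
6. q, v
7. ~r, v
8. ~s, v
9. ~q, v
Accessibility: uRu, uRv, vRv
Branch closes: q and ~q both at v.
Every branch closes (one shown): valid in T, hence also in S4, S5 (every theorem of T is a theorem of S4 and S5).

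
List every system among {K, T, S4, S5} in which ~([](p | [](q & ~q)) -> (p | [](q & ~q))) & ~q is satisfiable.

K

K-tableau for the formula:
1. ~([](p | [](q & ~q)) -> (p | [](q & ~q))) & ~q, 0
2. ~([](p | [](q & ~q)) -> (p | [](q & ~q))), 0   [&-rule on 1]
3. ~q, 0   [&-rule on 1]
4. [](p | [](q & ~q)), 0   [~->-rule on 2]
5. ~(p | [](q & ~q)), 0   [~->-rule on 2]
6. ~p, 0   [~|-rule on 5]
7. ~[](q & ~q), 0   [~|-rule on 5]
8. ~(q & ~q), 1   [~[]-rule on 7: fresh world 1, 0R1]
9. p | [](q & ~q), 1   [[]-rule on 4 via 0R1]
10. q, 1   [~&-rule on 8 (branches; this branch)]
11. [](q & ~q), 1   [|-rule on 9 (branches; this branch)]
Accessibility: 0R1
Complete open branch: satisfiable in K.
T-tableau for the formula:
1. ~([](p | [](q & ~q)) -> (p | [](q & ~q))) & ~q, 0
2. ~([](p | [](q & ~q)) -> (p | [](q & ~q))), 0   [&-rule on 1]
3. ~q, 0   [&-rule on 1]
4. [](p | [](q & ~q)), 0   [~->-rule on 2]
5. ~(p | [](q & ~q)), 0   [~->-rule on 2]
6. ~p, 0   [~|-rule on 5]
7. ~[](q & ~q), 0   [~|-rule on 5]
8. p | [](q & ~q), 0   [[]-rule on 4 via 0R0]
9. [](q & ~q), 0   [|-rule on 8 (branches; this branch)]
10. q & ~q, 0   [[]-rule on 9 via 0R0]
11. q, 0   [&-rule on 10]
Accessibility: 0R0
Branch closes: q and ~q both at 0.
Every branch closes (one shown): unsatisfiable in T, hence also in S4, S5 (every S4/S5-frame is a T-frame).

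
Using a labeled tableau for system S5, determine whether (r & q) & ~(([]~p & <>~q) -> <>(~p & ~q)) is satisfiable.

1. (r & q) & ~(([]~p & <>~q) -> <>(~p & ~q)), 0
2. r & q, 0
3. ~(([]~p & <>~q) -> <>(~p & ~q)), 0
4. r, 0
5. q, 0
6. []~p & <>~q, 0
7. ~<>(~p & ~q), 0
8. []~p, 0
9. <>~q, 0
10. ~(~p & ~q), 0
11. ~p, 0
12. ~q, 1
13. ~(~p & ~q), 1
14. ~p, 1
15. q, 1
Accessibility: 0R0, 0R1, 1R0, 1R1
Branch closes: q and ~q both at 1.
All branches of the tableau close; one closing branch shown above.

Unsatisfiable (every branch closes)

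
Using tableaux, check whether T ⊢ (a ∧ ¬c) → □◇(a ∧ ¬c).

Tableau for the negation ¬((a ∧ ¬c) → □◇(a ∧ ¬c)):
1. ¬((a ∧ ¬c) → □◇(a ∧ ¬c)), w0
2. a ∧ ¬c, w0
3. ¬□◇(a ∧ ¬c), w0
4. a, w0
5. ¬c, w0
6. ¬◇(a ∧ ¬c), w1
7. ¬(a ∧ ¬c), w1
8. c, w1
Accessibility: w0Rw0, w0Rw1, w1Rw1
The negation has an open branch (countermodel exists).

Invalid (countermodel exists)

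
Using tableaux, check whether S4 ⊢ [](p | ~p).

Valid in S4

Tableau for the negation ~[](p | ~p):
1. ~[](p | ~p), u
2. ~(p | ~p), v
3. ~p, v
4. p, v
Accessibility: uRu, uRv, vRv
Branch closes: p and ~p both at v.
Every branch of the negation's tableau closes; the branch above is one of them.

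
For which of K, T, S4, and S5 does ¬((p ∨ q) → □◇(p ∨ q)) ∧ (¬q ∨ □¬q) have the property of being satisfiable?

K, T, S4

S5-tableau for the formula:
1. ¬((p ∨ q) → □◇(p ∨ q)) ∧ (¬q ∨ □¬q), 0
2. ¬((p ∨ q) → □◇(p ∨ q)), 0
3. ¬q ∨ □¬q, 0
4. p ∨ q, 0
5. ¬□◇(p ∨ q), 0
6. □¬q, 0
7. ¬q, 0
8. p, 0
9. ¬◇(p ∨ q), 1
10. ¬q, 1
11. ¬(p ∨ q), 0
12. ¬p, 0
Accessibility: 0R0, 0R1, 1R0, 1R1
Branch closes: p and ¬p both at 0.
Every branch closes (one shown): unsatisfiable in S5.
S4-tableau for the formula:
1. ¬((p ∨ q) → □◇(p ∨ q)) ∧ (¬q ∨ □¬q), 0
2. ¬((p ∨ q) → □◇(p ∨ q)), 0
3. ¬q ∨ □¬q, 0
4. p ∨ q, 0
5. ¬□◇(p ∨ q), 0
6. □¬q, 0
7. ¬q, 0
8. p, 0
9. ¬◇(p ∨ q), 1
10. ¬q, 1
11. ¬(p ∨ q), 1
12. ¬p, 1
Accessibility: 0R0, 0R1, 1R1
Complete open branch: satisfiable in S4, hence also in K, T (this S4-model is also a K-model and a T-model).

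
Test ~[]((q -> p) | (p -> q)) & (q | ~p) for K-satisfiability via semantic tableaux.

No, unsatisfiable

1. ~[]((q -> p) | (p -> q)) & (q | ~p), 0
2. ~[]((q -> p) | (p -> q)), 0
3. q | ~p, 0
4. ~p, 0
5. ~((q -> p) | (p -> q)), 1
6. ~(q -> p), 1
7. ~(p -> q), 1
8. q, 1
9. ~p, 1
10. p, 1
11. ~q, 1
Accessibility: 0R1
Branch closes: p and ~p both at 1.
(One branch shown.) All branches close.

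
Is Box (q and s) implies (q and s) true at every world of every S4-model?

Tableau for the negation not (Box (q and s) implies (q and s)):
1. not (Box (q and s) implies (q and s)), u
2. Box (q and s), u
3. not (q and s), u
4. q and s, u
5. q, u
6. s, u
7. not s, u
Accessibility: uRu
Branch closes: s and not s both at u.
All branches of the negation close; one closing branch shown above.

Yes, valid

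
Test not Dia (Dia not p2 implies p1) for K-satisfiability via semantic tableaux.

Yes, satisfiable

1. not Dia (Dia not p2 implies p1), 0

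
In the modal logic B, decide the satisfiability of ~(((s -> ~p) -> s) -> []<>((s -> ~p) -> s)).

1. ~(((s -> ~p) -> s) -> []<>((s -> ~p) -> s)), u
2. (s -> ~p) -> s, u   [~->-rule on 1]
3. ~[]<>((s -> ~p) -> s), u   [~->-rule on 1]
4. ~(s -> ~p), u   [->-rule on 2 (branches; this branch)]
5. s, u   [~->-rule on 4]
6. p, u   [~->-rule on 4]
7. ~<>((s -> ~p) -> s), v   [~[]-rule on 3: fresh world v, uRv]
8. ~((s -> ~p) -> s), u   [~<>-rule on 7 via vRu]
9. s -> ~p, u   [~->-rule on 8]
10. ~s, u   [~->-rule on 8]
Accessibility: uRu, uRv, vRu, vRv
Branch closes: s and ~s both at u.
All branches of the tableau close; one closing branch shown above.

Unsatisfiable (every branch closes)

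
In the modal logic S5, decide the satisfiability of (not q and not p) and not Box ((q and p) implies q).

1. (not q and not p) and not Box ((q and p) implies q), w0
2. not q and not p, w0
3. not Box ((q and p) implies q), w0
4. not q, w0
5. not p, w0
6. not ((q and p) implies q), w1
7. q and p, w1
8. not q, w1
9. q, w1
10. p, w1
Accessibility: w0Rw0, w0Rw1, w1Rw0, w1Rw1
Branch closes: q and not q both at w1.
Every branch closes; the branch above is one of them.

No, unsatisfiable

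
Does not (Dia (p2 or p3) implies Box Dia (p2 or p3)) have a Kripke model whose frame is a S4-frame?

Satisfiable

1. not (Dia (p2 or p3) implies Box Dia (p2 or p3)), u
2. Dia (p2 or p3), u
3. not Box Dia (p2 or p3), u
4. p2 or p3, v
5. p3, v
6. not Dia (p2 or p3), w
7. not (p2 or p3), w
8. not p2, w
9. not p3, w
Accessibility: uRu, uRv, uRw, vRv, wRw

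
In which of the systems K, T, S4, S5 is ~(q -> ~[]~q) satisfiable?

K

K-tableau for the formula:
1. ~(q -> ~[]~q), w0
2. q, w0
3. []~q, w0
Complete open branch: satisfiable in K.
T-tableau for the formula:
1. ~(q -> ~[]~q), w0
2. q, w0
3. []~q, w0
4. ~q, w0
Accessibility: w0Rw0
Branch closes: q and ~q both at w0.
Every branch closes (one shown): unsatisfiable in T, hence also in S4, S5 (every S4/S5-frame is a T-frame).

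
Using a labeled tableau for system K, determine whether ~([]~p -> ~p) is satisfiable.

Yes, satisfiable

1. ~([]~p -> ~p), u
2. []~p, u
3. p, u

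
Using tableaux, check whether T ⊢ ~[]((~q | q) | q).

No, not valid

Tableau for the negation []((~q | q) | q):
1. []((~q | q) | q), w0
2. (~q | q) | q, w0   [[]-rule on 1 via w0Rw0]
3. q, w0   [|-rule on 2 (branches; this branch)]
Accessibility: w0Rw0
The negation has an open branch (countermodel exists).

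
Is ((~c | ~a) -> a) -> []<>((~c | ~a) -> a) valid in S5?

Yes, valid

Tableau for the negation ~(((~c | ~a) -> a) -> []<>((~c | ~a) -> a)):
1. ~(((~c | ~a) -> a) -> []<>((~c | ~a) -> a)), 0
2. (~c | ~a) -> a, 0
3. ~[]<>((~c | ~a) -> a), 0
4. ~(~c | ~a), 0
5. c, 0
6. a, 0
7. ~<>((~c | ~a) -> a), 1
8. ~((~c | ~a) -> a), 0
9. ~c | ~a, 0
10. ~a, 0
Accessibility: 0R0, 0R1, 1R0, 1R1
Branch closes: a and ~a both at 0.
All branches of the negation close; one closing branch shown above.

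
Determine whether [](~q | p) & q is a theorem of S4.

Invalid (countermodel exists)

Tableau for the negation ~([](~q | p) & q):
1. ~([](~q | p) & q), w0
2. ~q, w0   [~&-rule on 1 (branches; this branch)]
Accessibility: w0Rw0
The negation has an open branch (countermodel exists).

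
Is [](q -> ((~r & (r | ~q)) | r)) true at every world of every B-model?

Invalid (countermodel exists)

Tableau for the negation ~[](q -> ((~r & (r | ~q)) | r)):
1. ~[](q -> ((~r & (r | ~q)) | r)), 0
2. ~(q -> ((~r & (r | ~q)) | r)), 1
3. q, 1
4. ~((~r & (r | ~q)) | r), 1
5. ~(~r & (r | ~q)), 1
6. ~r, 1
7. ~(r | ~q), 1
Accessibility: 0R0, 0R1, 1R0, 1R1
The negation has an open branch (countermodel exists).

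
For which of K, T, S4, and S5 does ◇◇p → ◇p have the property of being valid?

S4-tableau for the negation ¬(◇◇p → ◇p):
1. ¬(◇◇p → ◇p), u
2. ◇◇p, u   [¬→-rule on 1]
3. ¬◇p, u   [¬→-rule on 1]
4. ¬p, u   [¬◇-rule on 3 via uRu]
5. ◇p, v   [◇-rule on 2: fresh world v, uRv]
6. ¬p, v   [¬◇-rule on 3 via uRv]
7. p, w   [◇-rule on 5: fresh world w, vRw]
8. ¬p, w   [¬◇-rule on 3 via uRw]
Accessibility: uRu, uRv, uRw, vRv, vRw, wRw
Branch closes: p and ¬p both at w.
Every branch closes (one shown): valid in S4, hence also in S5 (every theorem of S4 is a theorem of S5).
T-tableau for the negation ¬(◇◇p → ◇p):
1. ¬(◇◇p → ◇p), u
2. ◇◇p, u   [¬→-rule on 1]
3. ¬◇p, u   [¬→-rule on 1]
4. ¬p, u   [¬◇-rule on 3 via uRu]
5. ◇p, v   [◇-rule on 2: fresh world v, uRv]
6. ¬p, v   [¬◇-rule on 3 via uRv]
7. p, w   [◇-rule on 5: fresh world w, vRw]
Accessibility: uRu, uRv, vRv, vRw, wRw
Complete open branch: countermodel on a T-frame, so not valid in T, nor in K (the same frame is also a K-frame).

S4, S5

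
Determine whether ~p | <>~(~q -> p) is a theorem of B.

Tableau for the negation ~(~p | <>~(~q -> p)):
1. ~(~p | <>~(~q -> p)), 0
2. p, 0
3. ~<>~(~q -> p), 0
4. ~q -> p, 0
Accessibility: 0R0
The negation has an open branch (countermodel exists).

Not valid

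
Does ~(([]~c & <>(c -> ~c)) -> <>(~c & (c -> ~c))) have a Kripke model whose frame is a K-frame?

Unsatisfiable

1. ~(([]~c & <>(c -> ~c)) -> <>(~c & (c -> ~c))), w0
2. []~c & <>(c -> ~c), w0
3. ~<>(~c & (c -> ~c)), w0
4. []~c, w0
5. <>(c -> ~c), w0
6. c -> ~c, w1
7. ~(~c & (c -> ~c)), w1
8. ~c, w1
9. ~(c -> ~c), w1
10. c, w1
Accessibility: w0Rw1
Branch closes: c and ~c both at w1.
All branches of the tableau close; one closing branch shown above.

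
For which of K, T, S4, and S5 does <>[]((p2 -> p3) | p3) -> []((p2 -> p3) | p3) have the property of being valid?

S5

S5-tableau for the negation ~(<>[]((p2 -> p3) | p3) -> []((p2 -> p3) | p3)):
1. ~(<>[]((p2 -> p3) | p3) -> []((p2 -> p3) | p3)), u
2. <>[]((p2 -> p3) | p3), u
3. ~[]((p2 -> p3) | p3), u
4. []((p2 -> p3) | p3), v
5. (p2 -> p3) | p3, u
6. (p2 -> p3) | p3, v
7. p2 -> p3, u
8. p2 -> p3, v
9. p3, u
10. p3, v
11. ~((p2 -> p3) | p3), w
12. ~(p2 -> p3), w
13. ~p3, w
14. p2, w
15. (p2 -> p3) | p3, w
16. p2 -> p3, w
17. p3, w
Accessibility: uRu, uRv, uRw, vRu, vRv, vRw, wRu, wRv, wRw
Branch closes: p3 and ~p3 both at w.
Every branch closes (one shown): valid in S5.
S4-tableau for the negation ~(<>[]((p2 -> p3) | p3) -> []((p2 -> p3) | p3)):
1. ~(<>[]((p2 -> p3) | p3) -> []((p2 -> p3) | p3)), u
2. <>[]((p2 -> p3) | p3), u
3. ~[]((p2 -> p3) | p3), u
4. []((p2 -> p3) | p3), v
5. (p2 -> p3) | p3, v
6. p3, v
7. ~((p2 -> p3) | p3), w
8. ~(p2 -> p3), w
9. ~p3, w
10. p2, w
Accessibility: uRu, uRv, uRw, vRv, wRw
Complete open branch: countermodel on an S4-frame, so not valid in S4, nor in K, T (the same frame is also a K-frame and a T-frame).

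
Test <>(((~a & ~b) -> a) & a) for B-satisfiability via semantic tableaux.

1. <>(((~a & ~b) -> a) & a), 0
2. ((~a & ~b) -> a) & a, 1   [<>-rule on 1: fresh world 1, 0R1]
3. (~a & ~b) -> a, 1   [&-rule on 2]
4. a, 1   [&-rule on 2]
Accessibility: 0R0, 0R1, 1R0, 1R1

Satisfiable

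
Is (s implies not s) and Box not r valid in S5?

No, not valid

Tableau for the negation not ((s implies not s) and Box not r):
1. not ((s implies not s) and Box not r), u
2. not Box not r, u
3. r, v
Accessibility: uRu, uRv, vRu, vRv
The negation has an open branch (countermodel exists).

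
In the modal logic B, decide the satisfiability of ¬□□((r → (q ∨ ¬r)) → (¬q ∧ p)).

1. ¬□□((r → (q ∨ ¬r)) → (¬q ∧ p)), 0
2. ¬□((r → (q ∨ ¬r)) → (¬q ∧ p)), 1
3. ¬((r → (q ∨ ¬r)) → (¬q ∧ p)), 2
4. r → (q ∨ ¬r), 2
5. ¬(¬q ∧ p), 2
6. q ∨ ¬r, 2
7. ¬p, 2
8. ¬r, 2
Accessibility: 0R0, 0R1, 1R0, 1R1, 1R2, 2R1, 2R2

Yes, satisfiable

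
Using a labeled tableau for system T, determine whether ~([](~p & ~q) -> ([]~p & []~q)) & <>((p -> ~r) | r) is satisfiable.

1. ~([](~p & ~q) -> ([]~p & []~q)) & <>((p -> ~r) | r), u
2. ~([](~p & ~q) -> ([]~p & []~q)), u
3. <>((p -> ~r) | r), u
4. [](~p & ~q), u
5. ~([]~p & []~q), u
6. ~p & ~q, u
7. ~p, u
8. ~q, u
9. ~[]~q, u
10. (p -> ~r) | r, v
11. ~p & ~q, v
12. ~p, v
13. ~q, v
14. p -> ~r, v
15. ~r, v
16. q, w
17. ~p & ~q, w
18. ~p, w
19. ~q, w
Accessibility: uRu, uRv, uRw, vRv, wRw
Branch closes: q and ~q both at w.
Every branch closes; the branch above is one of them.

No, unsatisfiable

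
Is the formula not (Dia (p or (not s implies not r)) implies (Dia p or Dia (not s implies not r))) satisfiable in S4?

Unsatisfiable (every branch closes)

1. not (Dia (p or (not s implies not r)) implies (Dia p or Dia (not s implies not r))), w0
2. Dia (p or (not s implies not r)), w0   [neg-implies-rule on 1]
3. not (Dia p or Dia (not s implies not r)), w0   [neg-implies-rule on 1]
4. not Dia p, w0   [neg-or-rule on 3]
5. not Dia (not s implies not r), w0   [neg-or-rule on 3]
6. not p, w0   [neg-Dia-rule on 4 via w0Rw0]
7. not (not s implies not r), w0   [neg-Dia-rule on 5 via w0Rw0]
8. not s, w0   [neg-implies-rule on 7]
9. r, w0   [neg-implies-rule on 7]
10. p or (not s implies not r), w1   [Dia-rule on 2: fresh world w1, w0Rw1]
11. not p, w1   [neg-Dia-rule on 4 via w0Rw1]
12. not (not s implies not r), w1   [neg-Dia-rule on 5 via w0Rw1]
13. not s, w1   [neg-implies-rule on 12]
14. r, w1   [neg-implies-rule on 12]
15. not s implies not r, w1   [or-rule on 10 (branches; this branch)]
16. not r, w1   [implies-rule on 15 (branches; this branch)]
Accessibility: w0Rw0, w0Rw1, w1Rw1
Branch closes: r and not r both at w1.
Every branch closes; the branch above is one of them.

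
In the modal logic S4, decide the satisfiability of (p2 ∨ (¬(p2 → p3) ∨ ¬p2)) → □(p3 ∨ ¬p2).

1. (p2 ∨ (¬(p2 → p3) ∨ ¬p2)) → □(p3 ∨ ¬p2), w0
2. □(p3 ∨ ¬p2), w0
3. p3 ∨ ¬p2, w0
4. ¬p2, w0
Accessibility: w0Rw0

Satisfiable (open branch found)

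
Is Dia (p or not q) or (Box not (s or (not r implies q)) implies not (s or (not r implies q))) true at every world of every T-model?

Tableau for the negation not (Dia (p or not q) or (Box not (s or (not r implies q)) implies not (s or (not r implies q)))):
1. not (Dia (p or not q) or (Box not (s or (not r implies q)) implies not (s or (not r implies q)))), u
2. not Dia (p or not q), u   [neg-or-rule on 1]
3. not (Box not (s or (not r implies q)) implies not (s or (not r implies q))), u   [neg-or-rule on 1]
4. Box not (s or (not r implies q)), u   [neg-implies-rule on 3]
5. s or (not r implies q), u   [neg-implies-rule on 3]
6. not (p or not q), u   [neg-Dia-rule on 2 via uRu]
7. not p, u   [neg-or-rule on 6]
8. q, u   [neg-or-rule on 6]
9. not (s or (not r implies q)), u   [Box-rule on 4 via uRu]
10. not s, u   [neg-or-rule on 9]
11. not (not r implies q), u   [neg-or-rule on 9]
12. not r, u   [neg-implies-rule on 11]
13. not q, u   [neg-implies-rule on 11]
Accessibility: uRu
Branch closes: q and not q both at u.
Every branch of the negation's tableau closes; the branch above is one of them.

Valid in T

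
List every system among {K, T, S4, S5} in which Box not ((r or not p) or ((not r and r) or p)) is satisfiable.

K

T-tableau for the formula:
1. Box not ((r or not p) or ((not r and r) or p)), u
2. not ((r or not p) or ((not r and r) or p)), u
3. not (r or not p), u
4. not ((not r and r) or p), u
5. not r, u
6. p, u
7. not (not r and r), u
8. not p, u
Accessibility: uRu
Branch closes: p and not p both at u.
Every branch closes (one shown): unsatisfiable in T, hence also in S4, S5 (every S4/S5-frame is a T-frame).
K-tableau for the formula:
1. Box not ((r or not p) or ((not r and r) or p)), u
Complete open branch: satisfiable in K.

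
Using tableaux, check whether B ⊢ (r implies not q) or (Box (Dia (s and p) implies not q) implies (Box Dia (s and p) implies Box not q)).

Valid

Tableau for the negation not ((r implies not q) or (Box (Dia (s and p) implies not q) implies (Box Dia (s and p) implies Box not q))):
1. not ((r implies not q) or (Box (Dia (s and p) implies not q) implies (Box Dia (s and p) implies Box not q))), u
2. not (r implies not q), u
3. not (Box (Dia (s and p) implies not q) implies (Box Dia (s and p) implies Box not q)), u
4. r, u
5. q, u
6. Box (Dia (s and p) implies not q), u
7. not (Box Dia (s and p) implies Box not q), u
8. Box Dia (s and p), u
9. not Box not q, u
10. Dia (s and p) implies not q, u
11. Dia (s and p), u
12. not Dia (s and p), u
13. not (s and p), u
14. not p, u
15. q, v
16. Dia (s and p) implies not q, v
17. Dia (s and p), v
18. not (s and p), v
19. not Dia (s and p), v
20. not p, v
21. s and p, w
22. s, w
23. p, w
24. Dia (s and p) implies not q, w
25. Dia (s and p), w
26. not (s and p), w
27. not q, w
28. not p, w
Accessibility: uRu, uRv, uRw, vRu, vRv, wRu, wRw
Branch closes: p and not p both at w.
Every branch of the negation's tableau closes; the branch above is one of them.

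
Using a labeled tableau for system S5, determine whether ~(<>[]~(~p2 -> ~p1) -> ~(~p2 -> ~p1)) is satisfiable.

1. ~(<>[]~(~p2 -> ~p1) -> ~(~p2 -> ~p1)), 0
2. <>[]~(~p2 -> ~p1), 0   [~->-rule on 1]
3. ~p2 -> ~p1, 0   [~->-rule on 1]
4. ~p1, 0   [->-rule on 3 (branches; this branch)]
5. []~(~p2 -> ~p1), 1   [<>-rule on 2: fresh world 1, 0R1]
6. ~(~p2 -> ~p1), 0   [[]-rule on 5 via 1R0]
7. ~p2, 0   [~->-rule on 6]
8. p1, 0   [~->-rule on 6]
Accessibility: 0R0, 0R1, 1R0, 1R1
Branch closes: p1 and ~p1 both at 0.
(One branch shown.) All branches close.

No, unsatisfiable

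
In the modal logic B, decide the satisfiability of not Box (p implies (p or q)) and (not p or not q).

No, unsatisfiable

1. not Box (p implies (p or q)) and (not p or not q), 0
2. not Box (p implies (p or q)), 0
3. not p or not q, 0
4. not q, 0
5. not (p implies (p or q)), 1
6. p, 1
7. not (p or q), 1
8. not p, 1
9. not q, 1
Accessibility: 0R0, 0R1, 1R0, 1R1
Branch closes: p and not p both at 1.
(One branch shown.) All branches close.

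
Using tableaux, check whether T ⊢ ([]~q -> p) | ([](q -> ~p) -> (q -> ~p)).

Valid

Tableau for the negation ~(([]~q -> p) | ([](q -> ~p) -> (q -> ~p))):
1. ~(([]~q -> p) | ([](q -> ~p) -> (q -> ~p))), u
2. ~([]~q -> p), u
3. ~([](q -> ~p) -> (q -> ~p)), u
4. []~q, u
5. ~p, u
6. [](q -> ~p), u
7. ~(q -> ~p), u
8. q, u
9. p, u
Accessibility: uRu
Branch closes: p and ~p both at u.
Every branch of the negation's tableau closes; the branch above is one of them.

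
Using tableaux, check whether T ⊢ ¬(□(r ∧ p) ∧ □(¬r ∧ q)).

Tableau for the negation □(r ∧ p) ∧ □(¬r ∧ q):
1. □(r ∧ p) ∧ □(¬r ∧ q), 0
2. □(r ∧ p), 0
3. □(¬r ∧ q), 0
4. r ∧ p, 0
5. r, 0
6. p, 0
7. ¬r ∧ q, 0
8. ¬r, 0
9. q, 0
Accessibility: 0R0
Branch closes: r and ¬r both at 0.
Every branch of the negation's tableau closes; the branch above is one of them.

Yes, valid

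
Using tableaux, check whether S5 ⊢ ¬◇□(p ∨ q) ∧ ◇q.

Not valid

Tableau for the negation ¬(¬◇□(p ∨ q) ∧ ◇q):
1. ¬(¬◇□(p ∨ q) ∧ ◇q), 0
2. ¬◇q, 0
3. ¬q, 0
Accessibility: 0R0
The negation has an open branch (countermodel exists).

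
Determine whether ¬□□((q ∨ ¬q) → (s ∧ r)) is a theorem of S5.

Invalid (countermodel exists)

Tableau for the negation □□((q ∨ ¬q) → (s ∧ r)):
1. □□((q ∨ ¬q) → (s ∧ r)), 0
2. □((q ∨ ¬q) → (s ∧ r)), 0
3. (q ∨ ¬q) → (s ∧ r), 0
4. s ∧ r, 0
5. s, 0
6. r, 0
Accessibility: 0R0
The negation has an open branch (countermodel exists).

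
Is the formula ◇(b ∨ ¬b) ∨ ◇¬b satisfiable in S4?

Satisfiable (open branch found)

1. ◇(b ∨ ¬b) ∨ ◇¬b, u
2. ◇¬b, u
3. ¬b, v
Accessibility: uRu, uRv, vRv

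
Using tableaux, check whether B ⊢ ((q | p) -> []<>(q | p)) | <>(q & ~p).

Tableau for the negation ~(((q | p) -> []<>(q | p)) | <>(q & ~p)):
1. ~(((q | p) -> []<>(q | p)) | <>(q & ~p)), w0
2. ~((q | p) -> []<>(q | p)), w0   [~|-rule on 1]
3. ~<>(q & ~p), w0   [~|-rule on 1]
4. q | p, w0   [~->-rule on 2]
5. ~[]<>(q | p), w0   [~->-rule on 2]
6. ~(q & ~p), w0   [~<>-rule on 3 via w0Rw0]
7. p, w0   [|-rule on 4 (branches; this branch)]
8. ~<>(q | p), w1   [~[]-rule on 5: fresh world w1, w0Rw1]
9. ~(q & ~p), w1   [~<>-rule on 3 via w0Rw1]
10. ~(q | p), w0   [~<>-rule on 8 via w1Rw0]
11. ~q, w0   [~|-rule on 10]
12. ~p, w0   [~|-rule on 10]
Accessibility: w0Rw0, w0Rw1, w1Rw0, w1Rw1
Branch closes: p and ~p both at w0.
All branches of the negation close; one closing branch shown above.

Valid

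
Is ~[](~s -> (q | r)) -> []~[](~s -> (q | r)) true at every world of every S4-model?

Not valid

Tableau for the negation ~(~[](~s -> (q | r)) -> []~[](~s -> (q | r))):
1. ~(~[](~s -> (q | r)) -> []~[](~s -> (q | r))), w0
2. ~[](~s -> (q | r)), w0   [~->-rule on 1]
3. ~[]~[](~s -> (q | r)), w0   [~->-rule on 1]
4. ~(~s -> (q | r)), w1   [~[]-rule on 2: fresh world w1, w0Rw1]
5. ~s, w1   [~->-rule on 4]
6. ~(q | r), w1   [~->-rule on 4]
7. ~q, w1   [~|-rule on 6]
8. ~r, w1   [~|-rule on 6]
9. [](~s -> (q | r)), w2   [~[]-rule on 3: fresh world w2, w0Rw2]
10. ~s -> (q | r), w2   [[]-rule on 9 via w2Rw2]
11. q | r, w2   [->-rule on 10 (branches; this branch)]
12. r, w2   [|-rule on 11 (branches; this branch)]
Accessibility: w0Rw0, w0Rw1, w0Rw2, w1Rw1, w2Rw2
The negation has an open branch (countermodel exists).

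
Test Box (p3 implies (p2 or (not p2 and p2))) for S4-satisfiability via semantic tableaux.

Satisfiable (open branch found)

1. Box (p3 implies (p2 or (not p2 and p2))), u
2. p3 implies (p2 or (not p2 and p2)), u
3. p2 or (not p2 and p2), u
4. p2, u
Accessibility: uRu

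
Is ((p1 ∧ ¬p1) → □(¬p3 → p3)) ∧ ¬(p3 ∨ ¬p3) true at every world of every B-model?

Not valid

Tableau for the negation ¬(((p1 ∧ ¬p1) → □(¬p3 → p3)) ∧ ¬(p3 ∨ ¬p3)):
1. ¬(((p1 ∧ ¬p1) → □(¬p3 → p3)) ∧ ¬(p3 ∨ ¬p3)), w0
2. p3 ∨ ¬p3, w0   [¬∧-rule on 1 (branches; this branch)]
3. ¬p3, w0   [∨-rule on 2 (branches; this branch)]
Accessibility: w0Rw0
The negation has an open branch (countermodel exists).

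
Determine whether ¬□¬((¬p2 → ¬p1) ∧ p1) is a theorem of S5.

Invalid (countermodel exists)

Tableau for the negation □¬((¬p2 → ¬p1) ∧ p1):
1. □¬((¬p2 → ¬p1) ∧ p1), w0
2. ¬((¬p2 → ¬p1) ∧ p1), w0
3. ¬p1, w0
Accessibility: w0Rw0
The negation has an open branch (countermodel exists).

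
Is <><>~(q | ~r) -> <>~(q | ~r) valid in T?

No, not valid

Tableau for the negation ~(<><>~(q | ~r) -> <>~(q | ~r)):
1. ~(<><>~(q | ~r) -> <>~(q | ~r)), 0
2. <><>~(q | ~r), 0
3. ~<>~(q | ~r), 0
4. q | ~r, 0
5. ~r, 0
6. <>~(q | ~r), 1
7. q | ~r, 1
8. ~r, 1
9. ~(q | ~r), 2
10. ~q, 2
11. r, 2
Accessibility: 0R0, 0R1, 1R1, 1R2, 2R2
The negation has an open branch (countermodel exists).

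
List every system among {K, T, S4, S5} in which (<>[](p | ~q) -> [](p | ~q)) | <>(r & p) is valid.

S5

S5-tableau for the negation ~((<>[](p | ~q) -> [](p | ~q)) | <>(r & p)):
1. ~((<>[](p | ~q) -> [](p | ~q)) | <>(r & p)), w0
2. ~(<>[](p | ~q) -> [](p | ~q)), w0   [~|-rule on 1]
3. ~<>(r & p), w0   [~|-rule on 1]
4. <>[](p | ~q), w0   [~->-rule on 2]
5. ~[](p | ~q), w0   [~->-rule on 2]
6. ~(r & p), w0   [~<>-rule on 3 via w0Rw0]
7. ~p, w0   [~&-rule on 6 (branches; this branch)]
8. [](p | ~q), w1   [<>-rule on 4: fresh world w1, w0Rw1]
9. ~(r & p), w1   [~<>-rule on 3 via w0Rw1]
10. p | ~q, w0   [[]-rule on 8 via w1Rw0]
11. p | ~q, w1   [[]-rule on 8 via w1Rw1]
12. ~p, w1   [~&-rule on 9 (branches; this branch)]
13. ~q, w0   [|-rule on 10 (branches; this branch)]
14. ~q, w1   [|-rule on 11 (branches; this branch)]
15. ~(p | ~q), w2   [~[]-rule on 5: fresh world w2, w0Rw2]
16. ~p, w2   [~|-rule on 15]
17. q, w2   [~|-rule on 15]
18. ~(r & p), w2   [~<>-rule on 3 via w0Rw2]
19. p | ~q, w2   [[]-rule on 8 via w1Rw2]
20. ~q, w2   [|-rule on 19 (branches; this branch)]
Accessibility: w0Rw0, w0Rw1, w0Rw2, w1Rw0, w1Rw1, w1Rw2, w2Rw0, w2Rw1, w2Rw2
Branch closes: q and ~q both at w2.
Every branch closes (one shown): valid in S5.
S4-tableau for the negation ~((<>[](p | ~q) -> [](p | ~q)) | <>(r & p)):
1. ~((<>[](p | ~q) -> [](p | ~q)) | <>(r & p)), w0
2. ~(<>[](p | ~q) -> [](p | ~q)), w0   [~|-rule on 1]
3. ~<>(r & p), w0   [~|-rule on 1]
4. <>[](p | ~q), w0   [~->-rule on 2]
5. ~[](p | ~q), w0   [~->-rule on 2]
6. ~(r & p), w0   [~<>-rule on 3 via w0Rw0]
7. ~p, w0   [~&-rule on 6 (branches; this branch)]
8. [](p | ~q), w1   [<>-rule on 4: fresh world w1, w0Rw1]
9. ~(r & p), w1   [~<>-rule on 3 via w0Rw1]
10. p | ~q, w1   [[]-rule on 8 via w1Rw1]
11. ~p, w1   [~&-rule on 9 (branches; this branch)]
12. ~q, w1   [|-rule on 10 (branches; this branch)]
13. ~(p | ~q), w2   [~[]-rule on 5: fresh world w2, w0Rw2]
14. ~p, w2   [~|-rule on 13]
15. q, w2   [~|-rule on 13]
16. ~(r & p), w2   [~<>-rule on 3 via w0Rw2]
Accessibility: w0Rw0, w0Rw1, w0Rw2, w1Rw1, w2Rw2
Complete open branch: countermodel on an S4-frame, so not valid in S4, nor in K, T (the same frame is also a K-frame and a T-frame).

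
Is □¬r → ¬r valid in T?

Tableau for the negation ¬(□¬r → ¬r):
1. ¬(□¬r → ¬r), u
2. □¬r, u   [¬→-rule on 1]
3. r, u   [¬→-rule on 1]
4. ¬r, u   [□-rule on 2 via uRu]
Accessibility: uRu
Branch closes: r and ¬r both at u.
All branches of the negation close; one closing branch shown above.

Yes, valid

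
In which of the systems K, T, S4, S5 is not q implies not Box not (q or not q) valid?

T, S4, S5

T-tableau for the negation not (not q implies not Box not (q or not q)):
1. not (not q implies not Box not (q or not q)), 0
2. not q, 0   [neg-implies-rule on 1]
3. Box not (q or not q), 0   [neg-implies-rule on 1]
4. not (q or not q), 0   [Box-rule on 3 via 0R0]
5. q, 0   [neg-or-rule on 4]
Accessibility: 0R0
Branch closes: q and not q both at 0.
Every branch closes (one shown): valid in T, hence also in S4, S5 (every theorem of T is a theorem of S4 and S5).
K-tableau for the negation not (not q implies not Box not (q or not q)):
1. not (not q implies not Box not (q or not q)), 0
2. not q, 0   [neg-implies-rule on 1]
3. Box not (q or not q), 0   [neg-implies-rule on 1]
Complete open branch: countermodel on a K-frame, so not valid in K.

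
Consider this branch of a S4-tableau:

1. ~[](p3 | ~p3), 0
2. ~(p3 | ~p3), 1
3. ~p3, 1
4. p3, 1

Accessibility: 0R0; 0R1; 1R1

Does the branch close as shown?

Both p3 and ~p3 appear at 1.

Yes, closed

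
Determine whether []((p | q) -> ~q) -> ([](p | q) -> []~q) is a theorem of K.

Valid in K

Tableau for the negation ~([]((p | q) -> ~q) -> ([](p | q) -> []~q)):
1. ~([]((p | q) -> ~q) -> ([](p | q) -> []~q)), w0
2. []((p | q) -> ~q), w0
3. ~([](p | q) -> []~q), w0
4. [](p | q), w0
5. ~[]~q, w0
6. q, w1
7. (p | q) -> ~q, w1
8. p | q, w1
9. ~(p | q), w1
10. ~p, w1
11. ~q, w1
Accessibility: w0Rw1
Branch closes: q and ~q both at w1.
All branches of the negation close; one closing branch shown above.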